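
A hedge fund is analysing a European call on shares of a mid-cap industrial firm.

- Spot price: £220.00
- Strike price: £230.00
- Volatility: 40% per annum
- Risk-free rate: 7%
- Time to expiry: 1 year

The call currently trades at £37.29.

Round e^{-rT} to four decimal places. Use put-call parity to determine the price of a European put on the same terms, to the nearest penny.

e^(−rT) = e^(−0.07·1) = 0.9324
Put-call parity: C − P = S − K·e^(−rT) = 220 − 230·0.9324 = 220 − 214.4520 = 5.5480
P = C − (C − P) = 37.29 − (5.5480) = 31.7420

£31.74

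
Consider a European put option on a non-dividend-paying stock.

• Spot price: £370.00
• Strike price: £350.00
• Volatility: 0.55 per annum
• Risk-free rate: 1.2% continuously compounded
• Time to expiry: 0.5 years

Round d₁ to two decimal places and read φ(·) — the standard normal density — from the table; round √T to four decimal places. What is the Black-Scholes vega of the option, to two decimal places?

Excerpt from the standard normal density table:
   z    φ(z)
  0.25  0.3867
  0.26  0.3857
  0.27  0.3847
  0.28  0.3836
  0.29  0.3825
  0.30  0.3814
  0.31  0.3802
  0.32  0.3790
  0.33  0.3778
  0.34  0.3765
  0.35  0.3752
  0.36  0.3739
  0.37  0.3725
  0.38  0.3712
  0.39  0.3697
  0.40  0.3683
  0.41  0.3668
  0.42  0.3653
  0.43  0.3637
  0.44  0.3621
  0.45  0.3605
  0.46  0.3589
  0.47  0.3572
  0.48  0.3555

98.16

T = 0.5;  σ√T = 0.3889
d₁ = [ln(370/350) + (0.012 + 0.55²/2)·0.5] / 0.3889 = [0.0556 + 0.0816] / 0.3889 = 0.3528 which rounds to 0.35
√T = √0.5 = 0.7071
φ(d₁) = φ(0.35) = 0.3752
vega = S·φ(d₁)·√T = 370·0.3752·0.7071 = 98.1625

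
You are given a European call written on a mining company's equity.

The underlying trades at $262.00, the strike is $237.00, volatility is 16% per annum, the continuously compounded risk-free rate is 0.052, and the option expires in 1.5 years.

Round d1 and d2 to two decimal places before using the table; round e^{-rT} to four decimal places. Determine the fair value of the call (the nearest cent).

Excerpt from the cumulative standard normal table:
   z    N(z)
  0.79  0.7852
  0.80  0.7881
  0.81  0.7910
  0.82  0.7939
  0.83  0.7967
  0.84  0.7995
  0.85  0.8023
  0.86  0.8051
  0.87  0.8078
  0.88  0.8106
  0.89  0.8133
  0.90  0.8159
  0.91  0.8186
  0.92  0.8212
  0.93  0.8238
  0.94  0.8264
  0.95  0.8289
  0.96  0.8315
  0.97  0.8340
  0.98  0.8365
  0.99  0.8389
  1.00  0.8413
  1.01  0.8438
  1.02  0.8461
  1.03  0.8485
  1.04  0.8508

$47.67

σ√T = 0.16·√1.5 = 0.1960
ln(S/K) + (r + σ²/2)T = ln(262/237) + (0.052 + 0.16²/2)·1.5 = 0.1003 + 0.0972 = 0.1975
d₁ = 0.1975 / 0.1960 = 1.0078 ⇒ 1.01
d₂ = d₁ − σ√T = 1.0078 − 0.1960 = 0.8118 ⇒ 0.81
e^(−rT) = e^(−0.052·1.5) = 0.9250
N(d₁) = N(1.01) = 0.8438;  N(d₂) = N(0.81) = 0.7910
C = 262·0.8438 − 237·0.9250·0.7910 = 221.0756 − 173.4070 = 47.6686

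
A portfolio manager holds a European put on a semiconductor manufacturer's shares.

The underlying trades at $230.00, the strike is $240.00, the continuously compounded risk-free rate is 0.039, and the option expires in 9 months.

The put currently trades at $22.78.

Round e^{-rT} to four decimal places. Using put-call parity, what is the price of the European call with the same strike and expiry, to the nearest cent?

$19.69

e^(−rT) = e^(−0.039·0.75) = 0.9712
Put-call parity: C − P = S − K·e^(−rT) = 230 − 240·0.9712 = 230 − 233.0880 = -3.0880
C = P + (C − P) = 22.78 + (-3.0880) = 19.6920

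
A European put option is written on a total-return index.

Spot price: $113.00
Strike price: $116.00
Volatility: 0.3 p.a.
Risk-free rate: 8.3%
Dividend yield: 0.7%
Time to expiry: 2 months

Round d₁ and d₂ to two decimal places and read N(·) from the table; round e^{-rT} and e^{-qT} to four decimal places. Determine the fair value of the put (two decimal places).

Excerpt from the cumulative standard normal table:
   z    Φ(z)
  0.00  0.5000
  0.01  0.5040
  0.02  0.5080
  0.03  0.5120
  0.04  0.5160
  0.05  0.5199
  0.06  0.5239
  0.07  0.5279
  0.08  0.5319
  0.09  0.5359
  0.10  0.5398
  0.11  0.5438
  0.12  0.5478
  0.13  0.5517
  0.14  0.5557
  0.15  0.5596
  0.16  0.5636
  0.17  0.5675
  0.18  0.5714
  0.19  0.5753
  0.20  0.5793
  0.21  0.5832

$6.25

σ√T = 0.3·√0.1667 = 0.1225
d₁ = [ln(113/116) + (0.083 − 0.007 + ½·0.3²)·0.1667] / (σ√T) = (-0.0262 + 0.0202) / 0.1225 = -0.0493 ≈ -0.05
d₂ = -0.0493 − 0.1225 = -0.1718 ≈ -0.17
e^(−qT) = e^(−0.007·0.1667) = 0.9988;  e^(−rT) = e^(−0.083·0.1667) = 0.9863
P = 116·0.9863·N(0.17) − 113·0.9988·N(0.05) = 116·0.9863·0.5675 − 113·0.9988·0.5199 = 64.9281 − 58.6782 = 6.2499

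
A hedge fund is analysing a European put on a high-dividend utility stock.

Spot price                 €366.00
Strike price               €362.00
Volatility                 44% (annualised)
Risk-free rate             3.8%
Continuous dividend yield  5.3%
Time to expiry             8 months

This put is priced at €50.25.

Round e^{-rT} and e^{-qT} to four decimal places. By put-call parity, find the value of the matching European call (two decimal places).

exp(−qT) = exp(−0.053·0.6667) = 0.9653;  exp(−rT) = exp(−0.038·0.6667) = 0.9750
Put-call parity: C − P = S·e^(−qT) − K·e^(−rT) = 366·0.9653 − 362·0.9750 = 353.2998 − 352.9500 = 0.3498
C = P + (C − P) = 50.25 + (0.3498) = 50.5998

€50.60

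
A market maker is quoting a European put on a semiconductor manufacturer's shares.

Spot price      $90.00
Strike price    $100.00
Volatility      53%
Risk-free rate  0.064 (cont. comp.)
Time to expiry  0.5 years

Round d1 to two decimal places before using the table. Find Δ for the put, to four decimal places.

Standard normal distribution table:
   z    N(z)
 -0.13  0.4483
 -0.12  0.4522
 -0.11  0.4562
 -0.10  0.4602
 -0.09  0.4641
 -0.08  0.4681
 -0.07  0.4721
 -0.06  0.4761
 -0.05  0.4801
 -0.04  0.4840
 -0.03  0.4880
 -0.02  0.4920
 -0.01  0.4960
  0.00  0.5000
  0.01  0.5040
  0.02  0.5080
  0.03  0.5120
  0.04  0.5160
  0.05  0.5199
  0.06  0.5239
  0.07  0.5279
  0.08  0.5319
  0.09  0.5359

-0.5040

σ√T = 0.53·√0.5 = 0.3748
ln(S/K) + (r + σ²/2)T = ln(90/100) + (0.064 + 0.53²/2)·0.5 = -0.1054 + 0.1022 = -0.0031
d₁ = -0.0031 / 0.3748 = -0.0084 ≈ -0.01
N(d₁) = N(-0.01) = 0.4960
Δ_put = N(d₁) − 1 = 0.4960 − 1 = -0.5040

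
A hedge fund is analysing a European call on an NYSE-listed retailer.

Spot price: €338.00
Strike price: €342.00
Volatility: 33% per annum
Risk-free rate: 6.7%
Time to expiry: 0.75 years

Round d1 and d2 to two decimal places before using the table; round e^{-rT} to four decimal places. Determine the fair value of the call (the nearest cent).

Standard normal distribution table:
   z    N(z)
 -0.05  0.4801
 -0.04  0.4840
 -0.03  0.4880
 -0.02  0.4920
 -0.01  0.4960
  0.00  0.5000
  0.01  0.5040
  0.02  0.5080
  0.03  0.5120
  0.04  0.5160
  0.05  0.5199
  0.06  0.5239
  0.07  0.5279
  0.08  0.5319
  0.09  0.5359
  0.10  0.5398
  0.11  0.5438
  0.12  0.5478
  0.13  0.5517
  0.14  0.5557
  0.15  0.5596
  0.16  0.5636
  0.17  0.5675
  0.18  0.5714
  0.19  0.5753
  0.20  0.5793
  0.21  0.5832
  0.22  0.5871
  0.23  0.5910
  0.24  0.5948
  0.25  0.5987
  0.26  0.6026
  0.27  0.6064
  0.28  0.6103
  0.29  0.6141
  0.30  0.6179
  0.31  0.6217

T = 0.75;  σ√T = 0.2858
ln(S/K) + (r + σ²/2)T = ln(338/342) + (0.067 + 0.33²/2)·0.75 = -0.0118 + 0.0911 = 0.0793
d₁ = 0.0793 / 0.2858 = 0.2776 which rounds to 0.28
d₂ = d₁ − σ√T = 0.2776 − 0.2858 = -0.0082 which rounds to -0.01
exp(−rT) = exp(−0.067·0.75) = 0.9510
N(d₁) = N(0.28) = 0.6103;  N(d₂) = N(-0.01) = 0.4960
C = 338·0.6103 − 342·0.9510·0.4960 = 206.2814 − 161.3200 = 44.9614

€44.96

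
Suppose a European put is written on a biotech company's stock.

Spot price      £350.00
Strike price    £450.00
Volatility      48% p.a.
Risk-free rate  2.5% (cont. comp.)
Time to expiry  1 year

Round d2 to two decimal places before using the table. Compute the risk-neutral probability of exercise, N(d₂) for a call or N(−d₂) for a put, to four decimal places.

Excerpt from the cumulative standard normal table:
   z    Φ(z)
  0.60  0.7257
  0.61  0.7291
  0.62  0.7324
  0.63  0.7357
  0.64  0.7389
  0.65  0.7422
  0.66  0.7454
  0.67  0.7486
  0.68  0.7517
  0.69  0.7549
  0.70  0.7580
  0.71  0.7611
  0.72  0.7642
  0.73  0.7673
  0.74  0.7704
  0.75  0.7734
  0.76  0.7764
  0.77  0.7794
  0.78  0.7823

σ√T = 0.48 × 1.0000 = 0.4800
d₁ = [ln(350/450) + (0.025 + 0.48²/2)·1] / 0.4800 = [-0.2513 + 0.1402] / 0.4800 = -0.2315 ≈ -0.23
d₂ = d₁ − σ√T = -0.2315 − 0.4800 = -0.7115 ≈ -0.71
Pr(exercise) under Q = N(−d₂) = N(0.71) = 0.7611

0.7611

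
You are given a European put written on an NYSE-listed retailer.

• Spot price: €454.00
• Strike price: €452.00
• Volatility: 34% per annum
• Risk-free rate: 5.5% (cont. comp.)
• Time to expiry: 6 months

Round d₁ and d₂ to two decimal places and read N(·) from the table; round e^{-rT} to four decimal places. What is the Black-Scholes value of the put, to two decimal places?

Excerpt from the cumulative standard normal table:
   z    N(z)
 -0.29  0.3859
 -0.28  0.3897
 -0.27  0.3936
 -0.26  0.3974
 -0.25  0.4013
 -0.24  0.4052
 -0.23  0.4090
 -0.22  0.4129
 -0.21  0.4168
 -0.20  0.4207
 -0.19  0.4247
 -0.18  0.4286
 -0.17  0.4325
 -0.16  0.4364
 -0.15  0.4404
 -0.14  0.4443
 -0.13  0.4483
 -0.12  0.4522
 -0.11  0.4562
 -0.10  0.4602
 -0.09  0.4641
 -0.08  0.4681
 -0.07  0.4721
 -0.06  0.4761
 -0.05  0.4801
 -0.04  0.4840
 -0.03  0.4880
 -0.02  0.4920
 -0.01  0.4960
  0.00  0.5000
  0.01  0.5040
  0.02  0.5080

σ√T = 0.34 × 0.7071 = 0.2404
ln(S/K) + (r + σ²/2)T = ln(454/452) + (0.055 + 0.34²/2)·0.5 = 0.0044 + 0.0564 = 0.0608
d₁ = 0.0608 / 0.2404 = 0.2530 which rounds to 0.25
d₂ = d₁ − σ√T = 0.2530 − 0.2404 = 0.0125 which rounds to 0.01
e^(−rT) = e^(−0.055·0.5) = 0.9729
N(−d₂) = N(-0.01) = 0.4960;  N(−d₁) = N(-0.25) = 0.4013
P = 452·0.9729·0.4960 − 454·0.4013 = 218.1164 − 182.1902 = 35.9262

€35.93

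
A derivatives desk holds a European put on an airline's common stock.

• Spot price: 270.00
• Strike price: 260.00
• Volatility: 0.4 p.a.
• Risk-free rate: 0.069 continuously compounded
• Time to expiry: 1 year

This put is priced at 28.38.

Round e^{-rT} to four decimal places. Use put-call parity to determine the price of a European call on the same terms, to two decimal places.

55.72

exp(−rT) = exp(−0.069·1) = 0.9333
Put-call parity: C − P = S − K·e^(−rT) = 270 − 260·0.9333 = 270 − 242.6580 = 27.3420
C = P + (C − P) = 28.38 + (27.3420) = 55.7220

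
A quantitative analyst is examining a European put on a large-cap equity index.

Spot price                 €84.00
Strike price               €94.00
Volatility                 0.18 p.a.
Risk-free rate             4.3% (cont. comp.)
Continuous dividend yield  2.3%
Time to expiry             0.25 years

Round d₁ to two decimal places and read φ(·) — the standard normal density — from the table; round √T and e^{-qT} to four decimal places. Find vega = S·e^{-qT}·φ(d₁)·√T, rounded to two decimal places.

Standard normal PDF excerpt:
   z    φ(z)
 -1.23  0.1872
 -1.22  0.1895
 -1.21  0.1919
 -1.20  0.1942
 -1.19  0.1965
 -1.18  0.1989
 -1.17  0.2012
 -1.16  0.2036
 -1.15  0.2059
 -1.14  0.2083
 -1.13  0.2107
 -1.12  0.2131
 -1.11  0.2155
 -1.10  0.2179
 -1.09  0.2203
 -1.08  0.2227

σ√T = 0.18 × 0.5000 = 0.0900
d₁ = [ln(84/94) + (0.043 − 0.023 + ½·0.18²)·0.25] / (σ√T) = (-0.1125 + 0.0090) / 0.0900 = -1.1492 → -1.15
√T = √0.25 = 0.5000
φ(d₁) = φ(-1.15) = 0.2059
e^(−qT) = e^(−0.023·0.25) = 0.9943
vega = S·e^(−qT)·φ(d₁)·√T = 84·0.9943·0.2059·0.5000 = 8.5985
(The call has the same vega.)

8.60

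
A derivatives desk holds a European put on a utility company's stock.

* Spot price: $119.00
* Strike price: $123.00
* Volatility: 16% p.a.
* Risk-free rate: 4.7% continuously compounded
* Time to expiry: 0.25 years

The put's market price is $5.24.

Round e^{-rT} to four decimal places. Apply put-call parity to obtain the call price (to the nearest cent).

exp(−rT) = exp(−0.047·0.25) = 0.9883
Put-call parity: C − P = S − K·e^(−rT) = 119 − 123·0.9883 = 119 − 121.5609 = -2.5609
C = P + (C − P) = 5.24 + (-2.5609) = 2.6791

$2.68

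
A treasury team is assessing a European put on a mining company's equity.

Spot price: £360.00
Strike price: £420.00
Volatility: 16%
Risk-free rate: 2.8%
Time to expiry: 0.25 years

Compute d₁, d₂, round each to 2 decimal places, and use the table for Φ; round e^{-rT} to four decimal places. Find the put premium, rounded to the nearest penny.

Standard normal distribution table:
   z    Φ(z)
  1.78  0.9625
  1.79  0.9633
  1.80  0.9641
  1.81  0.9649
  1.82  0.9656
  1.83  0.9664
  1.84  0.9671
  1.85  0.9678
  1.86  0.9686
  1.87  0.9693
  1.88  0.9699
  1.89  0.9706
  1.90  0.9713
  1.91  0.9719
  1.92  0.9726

£57.43

T = 0.25;  σ√T = 0.0800
d₁ = [ln(360/420) + (0.028 + 0.16²/2)·0.25] / 0.0800 = [-0.1542 + 0.0102] / 0.0800 = -1.7994 ⇒ -1.80
d₂ = d₁ − σ√T = -1.7994 − 0.0800 = -1.8794 ⇒ -1.88
exp(−rT) = exp(−0.028·0.25) = 0.9930
P = 420·0.9930·N(1.88) − 360·N(1.80) = 420·0.9930·0.9699 − 360·0.9641 = 404.5065 − 347.0760 = 57.4305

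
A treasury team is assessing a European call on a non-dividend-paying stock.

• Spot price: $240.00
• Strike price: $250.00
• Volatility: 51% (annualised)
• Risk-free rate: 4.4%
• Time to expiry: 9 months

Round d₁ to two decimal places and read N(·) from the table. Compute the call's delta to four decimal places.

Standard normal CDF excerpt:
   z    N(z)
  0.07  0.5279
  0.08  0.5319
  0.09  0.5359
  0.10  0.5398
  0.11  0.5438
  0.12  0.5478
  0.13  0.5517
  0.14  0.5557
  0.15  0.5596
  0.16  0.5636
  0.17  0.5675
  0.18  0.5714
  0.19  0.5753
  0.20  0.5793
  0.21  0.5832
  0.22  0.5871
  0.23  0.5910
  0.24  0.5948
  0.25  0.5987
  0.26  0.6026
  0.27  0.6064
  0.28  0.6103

0.5793

T = 0.75;  σ√T = 0.4417
ln(S/K) + (r + σ²/2)T = ln(240/250) + (0.044 + 0.51²/2)·0.75 = -0.0408 + 0.1305 = 0.0897
d₁ = 0.0897 / 0.4417 = 0.2031 ⇒ 0.20
N(d₁) = N(0.20) = 0.5793
Δ_call = N(d₁) = 0.5793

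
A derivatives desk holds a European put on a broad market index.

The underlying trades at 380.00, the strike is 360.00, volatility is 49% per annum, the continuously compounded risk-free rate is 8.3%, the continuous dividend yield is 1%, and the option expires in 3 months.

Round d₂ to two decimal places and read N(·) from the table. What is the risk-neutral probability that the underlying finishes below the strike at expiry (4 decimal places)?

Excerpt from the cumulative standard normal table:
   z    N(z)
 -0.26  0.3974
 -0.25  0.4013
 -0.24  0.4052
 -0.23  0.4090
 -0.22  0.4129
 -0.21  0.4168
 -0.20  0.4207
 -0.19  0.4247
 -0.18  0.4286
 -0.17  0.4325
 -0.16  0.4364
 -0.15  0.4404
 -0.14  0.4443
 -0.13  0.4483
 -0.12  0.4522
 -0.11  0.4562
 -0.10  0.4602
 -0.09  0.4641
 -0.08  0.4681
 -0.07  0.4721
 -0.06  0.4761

T = 0.25;  σ√T = 0.2450
d₁ = [ln(380/360) + (0.083 − 0.01 + 0.49²/2)·0.25] / 0.2450 = [0.0541 + 0.0483] / 0.2450 = 0.4177 which rounds to 0.42
d₂ = d₁ − σ√T = 0.4177 − 0.2450 = 0.1727 which rounds to 0.17
Risk-neutral Pr[S_T < K] = N(−d₂) = N(-0.17) = 0.4325

0.4325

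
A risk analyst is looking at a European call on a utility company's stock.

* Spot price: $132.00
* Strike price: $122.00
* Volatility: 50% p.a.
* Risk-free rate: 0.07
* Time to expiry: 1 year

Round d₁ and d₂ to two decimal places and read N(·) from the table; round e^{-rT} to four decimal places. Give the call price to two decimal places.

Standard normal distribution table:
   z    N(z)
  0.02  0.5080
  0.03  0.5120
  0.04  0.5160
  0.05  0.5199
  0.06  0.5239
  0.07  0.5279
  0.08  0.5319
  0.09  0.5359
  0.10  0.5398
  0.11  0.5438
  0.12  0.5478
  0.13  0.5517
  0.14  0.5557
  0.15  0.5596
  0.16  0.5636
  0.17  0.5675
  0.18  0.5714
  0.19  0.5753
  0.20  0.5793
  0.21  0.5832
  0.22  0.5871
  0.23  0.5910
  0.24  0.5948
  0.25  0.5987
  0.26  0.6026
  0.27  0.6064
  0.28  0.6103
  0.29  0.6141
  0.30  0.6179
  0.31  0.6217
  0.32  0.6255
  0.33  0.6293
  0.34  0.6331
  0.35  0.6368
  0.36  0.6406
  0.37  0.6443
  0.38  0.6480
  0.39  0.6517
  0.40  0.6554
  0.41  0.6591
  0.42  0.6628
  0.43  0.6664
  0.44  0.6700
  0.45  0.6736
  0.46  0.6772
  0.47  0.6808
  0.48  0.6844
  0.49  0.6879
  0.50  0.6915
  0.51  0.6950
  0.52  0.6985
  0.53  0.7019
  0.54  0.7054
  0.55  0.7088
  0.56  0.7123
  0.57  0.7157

σ√T = 0.5 × 1.0000 = 0.5000
d₁ = [ln(132/122) + (0.07 + 0.5²/2)·1] / 0.5000 = [0.0788 + 0.1950] / 0.5000 = 0.5476 ⇒ 0.55
d₂ = d₁ − σ√T = 0.5476 − 0.5000 = 0.0476 ⇒ 0.05
exp(−rT) = exp(−0.07·1) = 0.9324
C = 132·N(0.55) − 122·0.9324·N(0.05) = 132·0.7088 − 122·0.9324·0.5199 = 93.5616 − 59.1401 = 34.4215

$34.42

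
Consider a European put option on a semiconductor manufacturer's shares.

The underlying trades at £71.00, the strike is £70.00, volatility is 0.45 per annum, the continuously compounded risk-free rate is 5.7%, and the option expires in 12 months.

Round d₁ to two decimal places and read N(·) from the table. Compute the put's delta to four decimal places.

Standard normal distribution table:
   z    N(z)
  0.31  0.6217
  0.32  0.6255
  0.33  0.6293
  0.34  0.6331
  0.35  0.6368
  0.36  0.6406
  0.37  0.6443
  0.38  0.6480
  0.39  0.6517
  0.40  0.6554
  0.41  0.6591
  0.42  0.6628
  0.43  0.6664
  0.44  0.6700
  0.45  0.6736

-0.3520

σ√T = 0.45·√1 = 0.4500
ln(S/K) + (r + σ²/2)T = ln(71/70) + (0.057 + 0.45²/2)·1 = 0.0142 + 0.1583 = 0.1724
d₁ = 0.1724 / 0.4500 = 0.3832 ⇒ 0.38
N(d₁) = N(0.38) = 0.6480
Δ_put = N(d₁) − 1 = 0.6480 − 1 = -0.3520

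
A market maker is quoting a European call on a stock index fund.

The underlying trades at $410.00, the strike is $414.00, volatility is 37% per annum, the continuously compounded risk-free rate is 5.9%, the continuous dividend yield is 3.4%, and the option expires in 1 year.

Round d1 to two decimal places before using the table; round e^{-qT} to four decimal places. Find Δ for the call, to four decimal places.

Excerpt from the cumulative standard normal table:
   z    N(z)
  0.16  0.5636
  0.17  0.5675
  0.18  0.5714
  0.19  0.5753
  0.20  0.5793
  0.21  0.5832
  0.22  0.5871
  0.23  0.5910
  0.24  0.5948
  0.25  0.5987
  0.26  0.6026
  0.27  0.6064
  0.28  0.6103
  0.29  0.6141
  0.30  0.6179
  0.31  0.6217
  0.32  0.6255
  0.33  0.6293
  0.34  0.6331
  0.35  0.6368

0.5713

T = 1;  σ√T = 0.3700
d₁ = [ln(410/414) + (0.059 − 0.034 + 0.37²/2)·1] / 0.3700 = [-0.0097 + 0.0934] / 0.3700 = 0.2263 → 0.23
N(d₁) = N(0.23) = 0.5910
Δ_call = exp(−qT)·N(d₁) = 0.9666·0.5910 = 0.5713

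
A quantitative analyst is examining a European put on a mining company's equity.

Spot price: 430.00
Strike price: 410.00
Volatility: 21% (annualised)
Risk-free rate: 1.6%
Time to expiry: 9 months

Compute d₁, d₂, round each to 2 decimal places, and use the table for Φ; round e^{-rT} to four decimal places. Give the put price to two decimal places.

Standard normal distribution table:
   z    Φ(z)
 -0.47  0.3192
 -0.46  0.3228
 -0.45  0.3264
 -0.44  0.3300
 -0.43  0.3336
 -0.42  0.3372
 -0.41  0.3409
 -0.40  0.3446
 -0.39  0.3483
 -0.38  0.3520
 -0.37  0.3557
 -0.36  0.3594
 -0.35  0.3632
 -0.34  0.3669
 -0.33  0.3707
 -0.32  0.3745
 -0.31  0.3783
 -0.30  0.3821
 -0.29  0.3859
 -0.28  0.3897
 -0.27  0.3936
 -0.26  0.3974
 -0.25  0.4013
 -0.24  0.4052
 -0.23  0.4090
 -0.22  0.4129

σ√T = 0.21·√0.75 = 0.1819
d₁ = [ln(430/410) + (0.016 + ½·0.21²)·0.75] / (σ√T) = (0.0476 + 0.0285) / 0.1819 = 0.4188 ≈ 0.42
d₂ = 0.4188 − 0.1819 = 0.2369 ≈ 0.24
exp(−rT) = exp(−0.016·0.75) = 0.9881
N(−d₂) = N(-0.24) = 0.4052;  N(−d₁) = N(-0.42) = 0.3372
P = 410·0.9881·0.4052 − 430·0.3372 = 164.1550 − 144.9960 = 19.1590

19.16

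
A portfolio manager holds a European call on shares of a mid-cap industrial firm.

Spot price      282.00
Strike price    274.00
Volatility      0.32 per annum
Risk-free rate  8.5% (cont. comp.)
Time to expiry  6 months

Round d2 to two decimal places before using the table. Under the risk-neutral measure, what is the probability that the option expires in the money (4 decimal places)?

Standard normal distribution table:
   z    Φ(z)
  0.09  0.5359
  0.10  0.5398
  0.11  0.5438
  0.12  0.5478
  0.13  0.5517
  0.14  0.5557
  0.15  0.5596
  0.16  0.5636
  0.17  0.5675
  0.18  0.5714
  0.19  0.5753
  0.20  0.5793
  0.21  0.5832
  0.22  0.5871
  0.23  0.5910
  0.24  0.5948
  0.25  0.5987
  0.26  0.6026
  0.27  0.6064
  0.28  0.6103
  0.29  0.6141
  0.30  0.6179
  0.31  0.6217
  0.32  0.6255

0.5793

σ√T = 0.32·√0.5 = 0.2263
d₁ = [ln(282/274) + (0.085 + 0.32²/2)·0.5] / 0.2263 = [0.0288 + 0.0681] / 0.2263 = 0.4281 which rounds to 0.43
d₂ = d₁ − σ√T = 0.4281 − 0.2263 = 0.2019 which rounds to 0.20
Risk-neutral Pr[S_T > K] = N(d₂) = N(0.20) = 0.5793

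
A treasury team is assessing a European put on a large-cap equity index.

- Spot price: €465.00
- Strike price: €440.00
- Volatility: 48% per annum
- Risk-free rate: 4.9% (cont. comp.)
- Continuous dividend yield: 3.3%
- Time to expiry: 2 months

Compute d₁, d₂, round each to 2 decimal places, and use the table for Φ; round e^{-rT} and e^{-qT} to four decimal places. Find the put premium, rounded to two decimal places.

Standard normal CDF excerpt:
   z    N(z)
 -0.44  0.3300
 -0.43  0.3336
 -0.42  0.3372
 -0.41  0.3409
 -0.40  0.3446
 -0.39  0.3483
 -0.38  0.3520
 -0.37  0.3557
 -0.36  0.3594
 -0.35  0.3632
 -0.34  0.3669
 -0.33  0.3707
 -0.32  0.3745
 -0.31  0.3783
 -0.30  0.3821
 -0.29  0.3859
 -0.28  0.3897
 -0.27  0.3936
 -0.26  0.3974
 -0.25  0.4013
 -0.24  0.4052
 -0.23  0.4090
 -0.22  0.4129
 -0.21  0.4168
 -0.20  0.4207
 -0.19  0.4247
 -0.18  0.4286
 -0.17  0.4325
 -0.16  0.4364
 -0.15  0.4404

T = 0.1667;  σ√T = 0.1960
ln(S/K) + (r − q + σ²/2)T = ln(465/440) + (0.049 − 0.033 + 0.48²/2)·0.1667 = 0.0553 + 0.0219 = 0.0771
d₁ = 0.0771 / 0.1960 = 0.3936 which rounds to 0.39
d₂ = d₁ − σ√T = 0.3936 − 0.1960 = 0.1976 which rounds to 0.20
exp(−qT) = exp(−0.033·0.1667) = 0.9945;  exp(−rT) = exp(−0.049·0.1667) = 0.9919
N(−d₂) = N(-0.20) = 0.4207;  N(−d₁) = N(-0.39) = 0.3483
P = 440·0.9919·0.4207 − 465·0.9945·0.3483 = 183.6086 − 161.0687 = 22.5399

€22.54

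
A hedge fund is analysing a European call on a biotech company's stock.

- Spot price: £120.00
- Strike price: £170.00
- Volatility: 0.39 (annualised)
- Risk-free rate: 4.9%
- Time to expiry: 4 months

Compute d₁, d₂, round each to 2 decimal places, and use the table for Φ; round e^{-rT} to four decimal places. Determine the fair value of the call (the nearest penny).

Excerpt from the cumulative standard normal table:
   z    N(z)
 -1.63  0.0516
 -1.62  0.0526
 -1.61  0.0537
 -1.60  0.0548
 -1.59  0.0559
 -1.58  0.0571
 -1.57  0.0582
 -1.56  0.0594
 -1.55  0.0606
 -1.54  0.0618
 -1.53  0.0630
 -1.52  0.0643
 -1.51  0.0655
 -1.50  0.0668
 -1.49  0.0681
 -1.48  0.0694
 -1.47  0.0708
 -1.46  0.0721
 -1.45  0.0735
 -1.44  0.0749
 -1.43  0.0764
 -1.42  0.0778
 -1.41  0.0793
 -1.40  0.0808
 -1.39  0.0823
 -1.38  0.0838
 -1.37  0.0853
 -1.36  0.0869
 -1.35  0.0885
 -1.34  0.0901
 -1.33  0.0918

£1.08

σ√T = 0.39 × 0.5774 = 0.2252
ln(S/K) + (r + σ²/2)T = ln(120/170) + (0.049 + 0.39²/2)·0.3333 = -0.3483 + 0.0417 = -0.3066
d₁ = -0.3066 / 0.2252 = -1.3618 ⇒ -1.36
d₂ = d₁ − σ√T = -1.3618 − 0.2252 = -1.5869 ⇒ -1.59
e^(−rT) = e^(−0.049·0.3333) = 0.9838
N(d₁) = N(-1.36) = 0.0869;  N(d₂) = N(-1.59) = 0.0559
C = 120·0.0869 − 170·0.9838·0.0559 = 10.4280 − 9.3491 = 1.0789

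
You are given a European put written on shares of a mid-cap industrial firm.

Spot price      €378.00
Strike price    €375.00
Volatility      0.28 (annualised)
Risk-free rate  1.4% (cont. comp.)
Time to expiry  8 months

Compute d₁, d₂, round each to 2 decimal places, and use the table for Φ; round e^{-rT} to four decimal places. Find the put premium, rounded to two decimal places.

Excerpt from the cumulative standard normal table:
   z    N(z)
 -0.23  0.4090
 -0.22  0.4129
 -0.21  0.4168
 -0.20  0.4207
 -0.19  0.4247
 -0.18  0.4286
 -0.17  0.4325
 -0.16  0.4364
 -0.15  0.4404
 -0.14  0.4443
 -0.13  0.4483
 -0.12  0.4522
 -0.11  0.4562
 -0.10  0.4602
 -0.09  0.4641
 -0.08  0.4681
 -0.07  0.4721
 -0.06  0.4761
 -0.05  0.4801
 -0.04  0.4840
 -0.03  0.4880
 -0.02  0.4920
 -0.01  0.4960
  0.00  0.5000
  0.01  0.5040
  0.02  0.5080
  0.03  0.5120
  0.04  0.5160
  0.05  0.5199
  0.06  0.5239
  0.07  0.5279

σ√T = 0.28·√0.6667 = 0.2286
ln(S/K) + (r + σ²/2)T = ln(378/375) + (0.014 + 0.28²/2)·0.6667 = 0.0080 + 0.0355 = 0.0434
d₁ = 0.0434 / 0.2286 = 0.1900 → 0.19
d₂ = d₁ − σ√T = 0.1900 − 0.2286 = -0.0386 → -0.04
exp(−rT) = exp(−0.014·0.6667) = 0.9907
P = 375·0.9907·N(0.04) − 378·N(-0.19) = 375·0.9907·0.5160 − 378·0.4247 = 191.7004 − 160.5366 = 31.1638

€31.16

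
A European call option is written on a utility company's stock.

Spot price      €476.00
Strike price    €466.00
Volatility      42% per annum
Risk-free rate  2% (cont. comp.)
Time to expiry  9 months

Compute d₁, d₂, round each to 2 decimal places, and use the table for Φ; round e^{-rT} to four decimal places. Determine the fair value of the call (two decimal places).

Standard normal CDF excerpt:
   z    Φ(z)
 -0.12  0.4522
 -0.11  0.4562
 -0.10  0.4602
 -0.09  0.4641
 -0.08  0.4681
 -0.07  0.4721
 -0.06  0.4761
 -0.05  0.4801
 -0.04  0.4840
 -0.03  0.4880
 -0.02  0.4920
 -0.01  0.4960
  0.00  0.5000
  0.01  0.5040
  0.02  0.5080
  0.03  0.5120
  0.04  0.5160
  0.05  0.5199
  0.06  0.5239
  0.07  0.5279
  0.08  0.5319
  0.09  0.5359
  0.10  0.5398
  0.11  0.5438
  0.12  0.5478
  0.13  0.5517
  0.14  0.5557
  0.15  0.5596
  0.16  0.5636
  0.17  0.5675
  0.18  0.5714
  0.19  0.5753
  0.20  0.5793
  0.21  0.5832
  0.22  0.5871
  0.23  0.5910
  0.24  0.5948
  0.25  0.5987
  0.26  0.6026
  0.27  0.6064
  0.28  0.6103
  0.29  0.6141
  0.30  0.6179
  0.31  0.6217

σ√T = 0.42·√0.75 = 0.3637
d₁ = [ln(476/466) + (0.02 + 0.42²/2)·0.75] / 0.3637 = [0.0212 + 0.0811] / 0.3637 = 0.2815 → 0.28
d₂ = d₁ − σ√T = 0.2815 − 0.3637 = -0.0823 → -0.08
e^(−rT) = e^(−0.02·0.75) = 0.9851
N(d₁) = N(0.28) = 0.6103;  N(d₂) = N(-0.08) = 0.4681
C = 476·0.6103 − 466·0.9851·0.4681 = 290.5028 − 214.8844 = 75.6184

€75.62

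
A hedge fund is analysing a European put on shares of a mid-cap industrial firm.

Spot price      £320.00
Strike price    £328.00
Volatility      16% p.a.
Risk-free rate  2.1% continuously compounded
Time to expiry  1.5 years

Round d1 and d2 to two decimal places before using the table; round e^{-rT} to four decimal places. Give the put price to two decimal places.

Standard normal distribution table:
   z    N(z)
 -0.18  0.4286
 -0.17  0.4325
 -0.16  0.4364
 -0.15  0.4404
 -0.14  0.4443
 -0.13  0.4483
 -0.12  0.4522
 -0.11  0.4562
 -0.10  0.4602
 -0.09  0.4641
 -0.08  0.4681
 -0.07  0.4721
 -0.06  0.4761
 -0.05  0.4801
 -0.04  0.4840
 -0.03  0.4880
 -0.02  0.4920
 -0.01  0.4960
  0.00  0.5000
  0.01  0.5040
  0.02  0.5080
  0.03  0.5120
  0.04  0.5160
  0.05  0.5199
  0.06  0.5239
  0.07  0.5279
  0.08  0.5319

σ√T = 0.16 × 1.2247 = 0.1960
d₁ = [ln(320/328) + (0.021 + ½·0.16²)·1.5] / (σ√T) = (-0.0247 + 0.0507) / 0.1960 = 0.1327 ≈ 0.13
d₂ = 0.1327 − 0.1960 = -0.0632 ≈ -0.06
exp(−rT) = exp(−0.021·1.5) = 0.9690
P = 328·0.9690·N(0.06) − 320·N(-0.13) = 328·0.9690·0.5239 − 320·0.4483 = 166.5122 − 143.4560 = 23.0562

£23.06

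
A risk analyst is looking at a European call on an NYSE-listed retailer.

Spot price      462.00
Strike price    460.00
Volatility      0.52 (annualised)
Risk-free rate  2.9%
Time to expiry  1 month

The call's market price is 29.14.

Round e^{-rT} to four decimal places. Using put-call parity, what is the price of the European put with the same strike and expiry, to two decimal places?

26.04

e^(−rT) = e^(−0.029·0.08333) = 0.9976
Put-call parity: C − P = S − K·e^(−rT) = 462 − 460·0.9976 = 462 − 458.8960 = 3.1040
P = C − (C − P) = 29.14 − (3.1040) = 26.0360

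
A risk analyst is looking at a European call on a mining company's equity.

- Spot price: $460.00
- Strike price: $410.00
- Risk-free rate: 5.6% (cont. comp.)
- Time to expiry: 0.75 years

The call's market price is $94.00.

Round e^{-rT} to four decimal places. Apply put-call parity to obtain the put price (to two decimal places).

$27.15

e^(−rT) = e^(−0.056·0.75) = 0.9589
Put-call parity: C − P = S − K·e^(−rT) = 460 − 410·0.9589 = 460 − 393.1490 = 66.8510
P = C − (C − P) = 94.00 − (66.8510) = 27.1490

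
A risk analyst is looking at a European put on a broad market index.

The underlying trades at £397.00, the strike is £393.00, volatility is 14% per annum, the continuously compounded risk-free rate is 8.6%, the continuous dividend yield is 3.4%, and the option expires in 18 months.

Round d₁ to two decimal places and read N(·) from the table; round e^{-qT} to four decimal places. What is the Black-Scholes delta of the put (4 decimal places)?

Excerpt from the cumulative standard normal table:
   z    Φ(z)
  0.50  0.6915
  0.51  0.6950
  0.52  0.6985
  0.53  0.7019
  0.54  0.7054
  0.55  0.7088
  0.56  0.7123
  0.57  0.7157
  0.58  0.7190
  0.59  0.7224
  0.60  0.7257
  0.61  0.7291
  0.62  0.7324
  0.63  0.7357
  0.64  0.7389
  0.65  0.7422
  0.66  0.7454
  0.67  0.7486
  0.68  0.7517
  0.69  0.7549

σ√T = 0.14·√1.5 = 0.1715
d₁ = [ln(397/393) + (0.086 − 0.034 + 0.14²/2)·1.5] / 0.1715 = [0.0101 + 0.0927] / 0.1715 = 0.5997 ≈ 0.60
N(d₁) = N(0.60) = 0.7257
Δ_put = e^(−qT)·(N(d₁) − 1) = 0.9503·(0.7257 − 1) = -0.2607

-0.2607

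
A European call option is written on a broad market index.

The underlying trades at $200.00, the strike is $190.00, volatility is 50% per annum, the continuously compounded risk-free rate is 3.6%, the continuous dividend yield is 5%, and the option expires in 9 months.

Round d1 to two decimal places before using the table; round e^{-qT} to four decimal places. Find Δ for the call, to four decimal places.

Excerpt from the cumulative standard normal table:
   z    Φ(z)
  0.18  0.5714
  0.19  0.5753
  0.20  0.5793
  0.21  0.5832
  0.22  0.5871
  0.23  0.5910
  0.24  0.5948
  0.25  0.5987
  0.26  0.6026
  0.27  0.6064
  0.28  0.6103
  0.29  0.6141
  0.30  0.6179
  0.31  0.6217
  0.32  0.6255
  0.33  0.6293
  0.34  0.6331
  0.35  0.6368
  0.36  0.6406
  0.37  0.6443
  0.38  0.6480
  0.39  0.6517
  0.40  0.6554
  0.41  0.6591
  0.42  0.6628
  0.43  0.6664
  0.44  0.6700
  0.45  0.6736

0.5988

T = 0.75;  σ√T = 0.4330
d₁ = [ln(200/190) + (0.036 − 0.05 + 0.5²/2)·0.75] / 0.4330 = [0.0513 + 0.0832] / 0.4330 = 0.3107 ⇒ 0.31
N(d₁) = N(0.31) = 0.6217
Δ_call = e^(−qT)·N(d₁) = 0.9632·0.6217 = 0.5988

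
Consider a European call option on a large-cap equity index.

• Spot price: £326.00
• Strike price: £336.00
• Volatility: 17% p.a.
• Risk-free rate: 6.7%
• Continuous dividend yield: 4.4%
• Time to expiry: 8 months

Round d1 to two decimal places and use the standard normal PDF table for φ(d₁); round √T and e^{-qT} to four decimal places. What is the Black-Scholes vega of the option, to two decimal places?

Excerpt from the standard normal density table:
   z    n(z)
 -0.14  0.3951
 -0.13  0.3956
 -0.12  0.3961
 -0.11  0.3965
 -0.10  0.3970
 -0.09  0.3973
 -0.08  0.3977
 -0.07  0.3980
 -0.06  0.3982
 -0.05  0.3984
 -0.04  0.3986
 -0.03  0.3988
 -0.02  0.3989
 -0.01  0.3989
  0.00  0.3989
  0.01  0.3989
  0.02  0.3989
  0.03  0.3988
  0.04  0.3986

103.03

σ√T = 0.17·√0.6667 = 0.1388
d₁ = [ln(326/336) + (0.067 − 0.044 + ½·0.17²)·0.6667] / (σ√T) = (-0.0302 + 0.0250) / 0.1388 = -0.0378 ≈ -0.04
√T = √0.6667 = 0.8165
φ(d₁) = φ(-0.04) = 0.3986
e^(−qT) = e^(−0.044·0.6667) = 0.9711
vega = S·e^(−qT)·φ(d₁)·√T = 326·0.9711·0.3986·0.8165 = 103.0327
(The put has the same vega.)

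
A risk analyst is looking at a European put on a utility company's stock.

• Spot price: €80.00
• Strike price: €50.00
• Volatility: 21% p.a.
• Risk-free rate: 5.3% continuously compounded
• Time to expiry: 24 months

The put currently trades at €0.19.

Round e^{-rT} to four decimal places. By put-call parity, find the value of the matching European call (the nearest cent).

€35.22

e^(−rT) = e^(−0.053·2) = 0.8994
Put-call parity: C − P = S − K·e^(−rT) = 80 − 50·0.8994 = 80 − 44.9700 = 35.0300
C = P + (C − P) = 0.19 + (35.0300) = 35.2200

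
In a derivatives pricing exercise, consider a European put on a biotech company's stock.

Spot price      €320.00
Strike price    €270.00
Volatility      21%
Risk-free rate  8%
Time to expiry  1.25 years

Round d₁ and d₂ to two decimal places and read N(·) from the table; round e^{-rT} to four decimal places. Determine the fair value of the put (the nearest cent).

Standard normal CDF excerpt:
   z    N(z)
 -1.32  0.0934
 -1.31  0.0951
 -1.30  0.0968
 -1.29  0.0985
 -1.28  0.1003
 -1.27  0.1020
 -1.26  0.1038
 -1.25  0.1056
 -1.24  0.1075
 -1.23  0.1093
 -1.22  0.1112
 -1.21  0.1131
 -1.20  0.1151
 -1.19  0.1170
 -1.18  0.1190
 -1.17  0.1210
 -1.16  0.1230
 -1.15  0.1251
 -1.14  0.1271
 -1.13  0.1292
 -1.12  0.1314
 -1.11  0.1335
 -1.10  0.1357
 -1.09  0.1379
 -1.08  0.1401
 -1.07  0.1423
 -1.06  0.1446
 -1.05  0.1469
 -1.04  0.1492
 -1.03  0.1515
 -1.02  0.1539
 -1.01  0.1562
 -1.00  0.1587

€4.37

T = 1.25;  σ√T = 0.2348
d₁ = [ln(320/270) + (0.08 + 0.21²/2)·1.25] / 0.2348 = [0.1699 + 0.1276] / 0.2348 = 1.2669 → 1.27
d₂ = d₁ − σ√T = 1.2669 − 0.2348 = 1.0322 → 1.03
e^(−rT) = e^(−0.08·1.25) = 0.9048
N(−d₂) = N(-1.03) = 0.1515;  N(−d₁) = N(-1.27) = 0.1020
P = 270·0.9048·0.1515 − 320·0.1020 = 37.0108 − 32.6400 = 4.3708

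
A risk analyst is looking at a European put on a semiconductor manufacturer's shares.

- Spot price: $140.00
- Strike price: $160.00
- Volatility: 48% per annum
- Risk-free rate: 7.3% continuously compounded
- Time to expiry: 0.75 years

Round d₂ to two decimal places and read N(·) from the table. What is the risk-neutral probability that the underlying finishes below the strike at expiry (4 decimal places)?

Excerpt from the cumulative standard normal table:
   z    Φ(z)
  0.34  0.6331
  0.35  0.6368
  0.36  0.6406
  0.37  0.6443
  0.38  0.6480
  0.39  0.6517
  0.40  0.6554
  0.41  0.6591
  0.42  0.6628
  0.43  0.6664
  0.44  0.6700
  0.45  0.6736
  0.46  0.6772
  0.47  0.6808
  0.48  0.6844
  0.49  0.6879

σ√T = 0.48·√0.75 = 0.4157
d₁ = [ln(140/160) + (0.073 + ½·0.48²)·0.75] / (σ√T) = (-0.1335 + 0.1411) / 0.4157 = 0.0183 ≈ 0.02
d₂ = 0.0183 − 0.4157 = -0.3974 ≈ -0.40
Pr(exercise) under Q = N(−d₂) = N(0.40) = 0.6554

0.6554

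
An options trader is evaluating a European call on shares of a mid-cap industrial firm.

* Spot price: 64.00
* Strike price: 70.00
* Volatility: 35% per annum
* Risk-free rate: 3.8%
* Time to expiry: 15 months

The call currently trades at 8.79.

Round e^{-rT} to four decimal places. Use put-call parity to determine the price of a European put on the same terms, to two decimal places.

11.54

exp(−rT) = exp(−0.038·1.25) = 0.9536
Put-call parity: C − P = S − K·e^(−rT) = 64 − 70·0.9536 = 64 − 66.7520 = -2.7520
P = C − (C − P) = 8.79 − (-2.7520) = 11.5420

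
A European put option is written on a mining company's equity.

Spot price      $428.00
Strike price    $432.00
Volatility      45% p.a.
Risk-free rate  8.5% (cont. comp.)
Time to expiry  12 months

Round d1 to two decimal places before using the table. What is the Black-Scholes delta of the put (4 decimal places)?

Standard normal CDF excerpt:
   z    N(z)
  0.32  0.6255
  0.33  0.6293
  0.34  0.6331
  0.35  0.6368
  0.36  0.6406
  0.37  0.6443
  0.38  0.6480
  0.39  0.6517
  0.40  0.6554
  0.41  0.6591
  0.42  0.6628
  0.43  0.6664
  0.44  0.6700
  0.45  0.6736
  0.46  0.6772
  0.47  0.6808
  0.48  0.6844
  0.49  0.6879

-0.3483

σ√T = 0.45 × 1.0000 = 0.4500
d₁ = [ln(428/432) + (0.085 + ½·0.45²)·1] / (σ√T) = (-0.0093 + 0.1863) / 0.4500 = 0.3932 → 0.39
N(d₁) = N(0.39) = 0.6517
Δ_put = N(d₁) − 1 = 0.6517 − 1 = -0.3483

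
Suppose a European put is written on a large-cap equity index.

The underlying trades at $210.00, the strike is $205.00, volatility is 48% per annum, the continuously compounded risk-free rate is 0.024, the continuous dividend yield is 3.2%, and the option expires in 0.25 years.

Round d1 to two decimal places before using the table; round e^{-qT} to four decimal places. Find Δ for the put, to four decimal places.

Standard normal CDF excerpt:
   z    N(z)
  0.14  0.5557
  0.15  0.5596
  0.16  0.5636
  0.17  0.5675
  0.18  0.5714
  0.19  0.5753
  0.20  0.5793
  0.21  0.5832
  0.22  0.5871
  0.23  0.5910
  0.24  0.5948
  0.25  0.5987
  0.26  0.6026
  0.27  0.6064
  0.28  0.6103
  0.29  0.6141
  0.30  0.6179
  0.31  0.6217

-0.4135

T = 0.25;  σ√T = 0.2400
d₁ = [ln(210/205) + (0.024 − 0.032 + ½·0.48²)·0.25] / (σ√T) = (0.0241 + 0.0268) / 0.2400 = 0.2121 → 0.21
N(d₁) = N(0.21) = 0.5832
Δ_put = exp(−qT)·(N(d₁) − 1) = 0.9920·(0.5832 − 1) = -0.4135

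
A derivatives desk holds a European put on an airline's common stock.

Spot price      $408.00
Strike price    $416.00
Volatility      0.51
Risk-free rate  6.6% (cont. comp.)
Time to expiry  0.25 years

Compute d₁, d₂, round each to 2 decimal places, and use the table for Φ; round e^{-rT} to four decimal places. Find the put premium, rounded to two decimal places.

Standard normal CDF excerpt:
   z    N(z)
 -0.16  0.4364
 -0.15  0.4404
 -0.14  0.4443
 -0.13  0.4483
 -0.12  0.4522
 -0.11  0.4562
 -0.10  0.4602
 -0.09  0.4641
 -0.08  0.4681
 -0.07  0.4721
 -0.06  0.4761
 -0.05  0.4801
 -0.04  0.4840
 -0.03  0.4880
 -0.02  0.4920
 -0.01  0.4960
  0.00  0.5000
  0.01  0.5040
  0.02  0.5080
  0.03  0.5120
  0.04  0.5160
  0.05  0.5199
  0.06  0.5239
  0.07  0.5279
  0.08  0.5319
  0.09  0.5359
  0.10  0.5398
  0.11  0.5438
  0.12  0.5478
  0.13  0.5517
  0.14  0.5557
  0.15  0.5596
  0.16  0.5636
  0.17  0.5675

$42.88

σ√T = 0.51·√0.25 = 0.2550
d₁ = [ln(408/416) + (0.066 + ½·0.51²)·0.25] / (σ√T) = (-0.0194 + 0.0490) / 0.2550 = 0.1161 which rounds to 0.12
d₂ = 0.1161 − 0.2550 = -0.1389 which rounds to -0.14
exp(−rT) = exp(−0.066·0.25) = 0.9836
N(−d₂) = N(0.14) = 0.5557;  N(−d₁) = N(-0.12) = 0.4522
P = 416·0.9836·0.5557 − 408·0.4522 = 227.3800 − 184.4976 = 42.8824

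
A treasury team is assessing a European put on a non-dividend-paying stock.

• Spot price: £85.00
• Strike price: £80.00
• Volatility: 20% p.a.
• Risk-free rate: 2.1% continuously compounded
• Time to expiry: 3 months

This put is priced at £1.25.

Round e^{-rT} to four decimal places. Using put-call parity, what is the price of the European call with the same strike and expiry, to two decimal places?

e^(−rT) = e^(−0.021·0.25) = 0.9948
Put-call parity: C − P = S − K·e^(−rT) = 85 − 80·0.9948 = 85 − 79.5840 = 5.4160
C = P + (C − P) = 1.25 + (5.4160) = 6.6660

£6.67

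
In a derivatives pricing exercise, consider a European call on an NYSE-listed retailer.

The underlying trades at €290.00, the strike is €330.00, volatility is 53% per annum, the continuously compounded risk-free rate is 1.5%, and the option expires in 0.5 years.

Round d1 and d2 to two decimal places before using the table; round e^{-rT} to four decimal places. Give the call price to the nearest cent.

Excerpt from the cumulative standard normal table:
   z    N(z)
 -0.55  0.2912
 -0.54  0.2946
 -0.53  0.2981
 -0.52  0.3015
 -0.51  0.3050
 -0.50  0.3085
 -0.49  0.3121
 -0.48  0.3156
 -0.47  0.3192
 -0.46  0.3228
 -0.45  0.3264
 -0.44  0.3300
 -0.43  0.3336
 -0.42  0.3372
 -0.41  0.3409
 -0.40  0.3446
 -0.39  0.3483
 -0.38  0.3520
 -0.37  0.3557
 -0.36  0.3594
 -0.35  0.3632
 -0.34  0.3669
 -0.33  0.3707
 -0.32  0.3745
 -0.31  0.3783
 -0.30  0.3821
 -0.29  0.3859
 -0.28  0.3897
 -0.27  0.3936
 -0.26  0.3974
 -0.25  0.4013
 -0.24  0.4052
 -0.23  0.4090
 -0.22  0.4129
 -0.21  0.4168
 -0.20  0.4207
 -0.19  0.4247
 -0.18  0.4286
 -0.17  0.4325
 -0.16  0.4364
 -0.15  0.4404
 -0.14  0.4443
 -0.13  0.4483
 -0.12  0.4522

€28.95

T = 0.5;  σ√T = 0.3748
d₁ = [ln(290/330) + (0.015 + 0.53²/2)·0.5] / 0.3748 = [-0.1292 + 0.0777] / 0.3748 = -0.1374 which rounds to -0.14
d₂ = d₁ − σ√T = -0.1374 − 0.3748 = -0.5122 which rounds to -0.51
exp(−rT) = exp(−0.015·0.5) = 0.9925
C = 290·N(-0.14) − 330·0.9925·N(-0.51) = 290·0.4443 − 330·0.9925·0.3050 = 128.8470 − 99.8951 = 28.9519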